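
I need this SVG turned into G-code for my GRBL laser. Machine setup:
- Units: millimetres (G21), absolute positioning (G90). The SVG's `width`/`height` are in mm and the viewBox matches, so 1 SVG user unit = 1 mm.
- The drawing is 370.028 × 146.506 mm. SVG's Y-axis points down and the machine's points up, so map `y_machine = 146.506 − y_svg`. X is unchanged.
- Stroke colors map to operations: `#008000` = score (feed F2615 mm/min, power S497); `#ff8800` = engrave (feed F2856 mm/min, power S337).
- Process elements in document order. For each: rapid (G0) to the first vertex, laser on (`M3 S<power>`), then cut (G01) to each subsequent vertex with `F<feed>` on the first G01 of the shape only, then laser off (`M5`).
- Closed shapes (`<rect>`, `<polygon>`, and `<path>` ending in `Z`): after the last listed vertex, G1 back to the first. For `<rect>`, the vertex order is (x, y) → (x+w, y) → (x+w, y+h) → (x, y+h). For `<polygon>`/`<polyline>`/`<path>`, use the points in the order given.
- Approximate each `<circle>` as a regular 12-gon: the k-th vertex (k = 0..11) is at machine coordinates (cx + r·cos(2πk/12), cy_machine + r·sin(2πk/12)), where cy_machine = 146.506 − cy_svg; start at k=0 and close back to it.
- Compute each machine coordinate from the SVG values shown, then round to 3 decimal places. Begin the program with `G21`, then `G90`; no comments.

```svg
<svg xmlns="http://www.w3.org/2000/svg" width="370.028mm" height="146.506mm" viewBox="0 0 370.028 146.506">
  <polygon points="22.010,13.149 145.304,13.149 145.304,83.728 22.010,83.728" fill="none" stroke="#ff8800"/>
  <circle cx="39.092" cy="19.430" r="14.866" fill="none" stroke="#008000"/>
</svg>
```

viewBox `0 0 370.028 146.506` with mm width/height → 1 unit = 1 mm. Flip: y_m = 146.506 − y_svg.

**Shape 1** — `<polygon>` rectangle, stroke `#ff8800` → engrave (S337, F2856). Machine vertices: (22.010,133.357) → (145.304,133.357) → (145.304,62.778) → (22.010,62.778) → (22.010,133.357). Closed: final G1 returns to the first vertex.

**Shape 2** — `<circle>` circle, stroke `#008000` → score (S497, F2615). Machine vertices: (53.958,127.076) → (51.966,134.509) → (46.525,139.950) → (39.092,141.942) → (31.659,139.950) → (26.218,134.509) → (24.226,127.076) → (26.218,119.643) → (31.659,114.202) → (39.092,112.210) → (46.525,114.202) → (51.966,119.643) → (53.958,127.076). Closed: final G1 returns to the first vertex.

G21
G90
G0 X22.010 Y133.357
M3 S337
G01 X145.304 Y133.357 F2856
G01 X145.304 Y62.778
G01 X22.010 Y62.778
G01 X22.010 Y133.357
M5
G0 X53.958 Y127.076
M3 S497
G01 X51.966 Y134.509 F2615
G01 X46.525 Y139.950
G01 X39.092 Y141.942
G01 X31.659 Y139.950
G01 X26.218 Y134.509
G01 X24.226 Y127.076
G01 X26.218 Y119.643
G01 X31.659 Y114.202
G01 X39.092 Y112.210
G01 X46.525 Y114.202
G01 X51.966 Y119.643
G01 X53.958 Y127.076
M5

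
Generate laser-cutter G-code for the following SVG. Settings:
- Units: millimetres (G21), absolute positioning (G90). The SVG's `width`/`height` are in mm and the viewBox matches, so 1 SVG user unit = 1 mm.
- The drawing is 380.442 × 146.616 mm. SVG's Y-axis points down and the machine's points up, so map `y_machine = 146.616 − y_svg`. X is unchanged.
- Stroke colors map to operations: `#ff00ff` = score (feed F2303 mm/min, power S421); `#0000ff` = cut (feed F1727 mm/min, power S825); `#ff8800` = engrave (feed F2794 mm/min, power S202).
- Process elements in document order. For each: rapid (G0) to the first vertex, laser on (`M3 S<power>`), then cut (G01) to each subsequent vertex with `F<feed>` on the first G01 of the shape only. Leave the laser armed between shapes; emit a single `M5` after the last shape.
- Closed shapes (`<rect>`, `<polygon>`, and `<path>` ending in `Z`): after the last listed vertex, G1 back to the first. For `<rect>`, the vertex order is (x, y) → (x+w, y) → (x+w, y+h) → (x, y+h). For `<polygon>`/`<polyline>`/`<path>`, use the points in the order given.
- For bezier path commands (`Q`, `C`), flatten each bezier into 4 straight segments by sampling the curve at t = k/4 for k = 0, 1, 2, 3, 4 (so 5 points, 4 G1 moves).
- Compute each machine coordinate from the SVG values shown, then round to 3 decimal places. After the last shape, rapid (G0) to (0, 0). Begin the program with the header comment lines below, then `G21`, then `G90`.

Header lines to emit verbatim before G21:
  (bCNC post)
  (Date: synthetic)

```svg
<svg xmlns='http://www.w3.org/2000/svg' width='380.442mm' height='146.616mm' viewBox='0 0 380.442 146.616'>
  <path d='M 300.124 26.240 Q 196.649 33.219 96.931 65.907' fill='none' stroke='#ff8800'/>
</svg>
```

viewBox `0 0 380.442 146.616` with mm width/height → 1 unit = 1 mm. Flip: y_m = 146.616 − y_svg.

**Shape 1** — `<path>` quadratic bezier, stroke `#ff8800` → engrave (S202, F2794). Control points (SVG): P0=(300.124,26.240), P1=(196.649,33.219), P2=(96.931,65.907); sampled at t=k/4. Machine vertices: (300.124,120.376) → (248.621,115.280) → (197.588,106.970) → (147.025,95.446) → (96.931,80.709). Open path.

(bCNC post)
(Date: synthetic)
G21
G90
G0 X300.124 Y120.376
M3 S202
G01 X248.621 Y115.280 F2794
G01 X197.588 Y106.970
G01 X147.025 Y95.446
G01 X96.931 Y80.709
M5
G0 X0.000 Y0.000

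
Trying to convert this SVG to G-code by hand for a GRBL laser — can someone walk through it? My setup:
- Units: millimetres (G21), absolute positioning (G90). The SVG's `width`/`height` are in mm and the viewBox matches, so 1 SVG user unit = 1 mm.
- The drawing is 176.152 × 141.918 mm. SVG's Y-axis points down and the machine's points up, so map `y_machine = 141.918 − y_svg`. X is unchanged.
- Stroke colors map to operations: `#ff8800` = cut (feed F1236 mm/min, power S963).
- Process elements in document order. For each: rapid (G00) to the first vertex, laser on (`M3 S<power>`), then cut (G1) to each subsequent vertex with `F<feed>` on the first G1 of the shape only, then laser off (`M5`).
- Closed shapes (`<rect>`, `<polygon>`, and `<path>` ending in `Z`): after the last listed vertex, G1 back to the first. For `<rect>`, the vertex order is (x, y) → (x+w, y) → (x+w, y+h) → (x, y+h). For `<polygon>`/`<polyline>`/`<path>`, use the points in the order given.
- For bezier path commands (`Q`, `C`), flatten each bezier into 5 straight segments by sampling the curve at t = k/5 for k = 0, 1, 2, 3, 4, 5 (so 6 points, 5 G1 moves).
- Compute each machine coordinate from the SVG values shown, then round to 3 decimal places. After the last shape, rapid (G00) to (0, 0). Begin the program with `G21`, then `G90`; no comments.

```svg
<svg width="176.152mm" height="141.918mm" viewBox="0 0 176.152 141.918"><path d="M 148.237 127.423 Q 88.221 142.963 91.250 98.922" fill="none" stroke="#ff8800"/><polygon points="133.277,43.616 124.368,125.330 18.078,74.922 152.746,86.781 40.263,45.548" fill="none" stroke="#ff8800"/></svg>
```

G21
G90
G00 X148.237 Y14.495
M3 S963
G1 X126.752 Y10.662 F1236
G1 X110.311 Y11.596
G1 X98.914 Y17.296
G1 X92.560 Y27.763
G1 X91.250 Y42.996
M5
G00 X133.277 Y98.302
M3 S963
G1 X124.368 Y16.588 F1236
G1 X18.078 Y66.996
G1 X152.746 Y55.137
G1 X40.263 Y96.370
G1 X133.277 Y98.302
M5
G00 X0.000 Y0.000

viewBox `0 0 176.152 141.918` with mm width/height → 1 unit = 1 mm. Flip: y_m = 141.918 − y_svg.

**Shape 1** — `<path>` quadratic bezier, stroke `#ff8800` → cut (S963, F1236). Control points (SVG): P0=(148.237,127.423), P1=(88.221,142.963), P2=(91.250,98.922); sampled at t=k/5. Machine vertices: (148.237,14.495) → (126.752,10.662) → (110.311,11.596) → (98.914,17.296) → (92.560,27.763) → (91.250,42.996). Open path.

**Shape 2** — `<polygon>` closed polygon, stroke `#ff8800` → cut (S963, F1236). Machine vertices: (133.277,98.302) → (124.368,16.588) → (18.078,66.996) → (152.746,55.137) → (40.263,96.370) → (133.277,98.302). Closed: final G1 returns to the first vertex.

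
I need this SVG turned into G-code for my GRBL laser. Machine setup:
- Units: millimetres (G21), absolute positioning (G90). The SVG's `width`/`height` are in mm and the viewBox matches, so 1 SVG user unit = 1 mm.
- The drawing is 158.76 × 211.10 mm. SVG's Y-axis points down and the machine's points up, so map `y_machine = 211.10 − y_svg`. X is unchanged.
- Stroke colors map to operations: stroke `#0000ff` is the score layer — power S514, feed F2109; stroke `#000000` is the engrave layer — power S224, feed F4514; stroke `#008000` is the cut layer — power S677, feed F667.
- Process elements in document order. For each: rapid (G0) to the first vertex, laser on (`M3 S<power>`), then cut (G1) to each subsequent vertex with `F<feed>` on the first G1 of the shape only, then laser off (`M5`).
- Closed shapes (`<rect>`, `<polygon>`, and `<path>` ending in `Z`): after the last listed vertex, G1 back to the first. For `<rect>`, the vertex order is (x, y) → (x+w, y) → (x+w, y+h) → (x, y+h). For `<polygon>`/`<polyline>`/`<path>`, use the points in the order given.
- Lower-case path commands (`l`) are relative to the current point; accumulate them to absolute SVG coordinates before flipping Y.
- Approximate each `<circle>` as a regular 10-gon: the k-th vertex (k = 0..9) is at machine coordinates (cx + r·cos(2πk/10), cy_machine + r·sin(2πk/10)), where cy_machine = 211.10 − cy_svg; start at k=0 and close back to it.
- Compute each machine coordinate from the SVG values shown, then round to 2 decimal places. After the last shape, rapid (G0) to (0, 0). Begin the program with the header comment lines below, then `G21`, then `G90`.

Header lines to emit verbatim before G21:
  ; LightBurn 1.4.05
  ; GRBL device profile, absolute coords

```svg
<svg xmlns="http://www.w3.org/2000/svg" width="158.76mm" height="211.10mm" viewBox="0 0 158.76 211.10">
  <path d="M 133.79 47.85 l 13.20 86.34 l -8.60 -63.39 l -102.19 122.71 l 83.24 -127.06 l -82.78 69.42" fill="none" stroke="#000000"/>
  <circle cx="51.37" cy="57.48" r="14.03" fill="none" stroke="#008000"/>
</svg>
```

Since the viewBox matches the mm dimensions, user units are millimetres directly. The only transform is the Y-flip y_m = 211.10 − y_svg.

Shape 1 is a open polyline drawn with `<path>`. Its stroke #000000 means engrave at S224, F4514. After flipping Y the toolpath is (133.79,163.25) → (146.99,76.91) → (138.39,140.30) → (36.20,17.59) → (119.44,144.65) → (36.66,75.23).

Shape 2 is a circle drawn with `<circle>`. Its stroke #008000 means cut at S677, F667. After flipping Y the toolpath is (65.40,153.62) → (62.72,161.87) → (55.71,166.96) → (47.03,166.96) → (40.02,161.87) → (37.34,153.62) → (40.02,145.37) → (47.03,140.28) → (55.71,140.28) → (62.72,145.37) → (65.40,153.62), returning to the start.

; LightBurn 1.4.05
; GRBL device profile, absolute coords
G21
G90
G0 X133.79 Y163.25
M3 S224
G1 X146.99 Y76.91 F4514
G1 X138.39 Y140.30
G1 X36.20 Y17.59
G1 X119.44 Y144.65
G1 X36.66 Y75.23
M5
G0 X65.40 Y153.62
M3 S677
G1 X62.72 Y161.87 F667
G1 X55.71 Y166.96
G1 X47.03 Y166.96
G1 X40.02 Y161.87
G1 X37.34 Y153.62
G1 X40.02 Y145.37
G1 X47.03 Y140.28
G1 X55.71 Y140.28
G1 X62.72 Y145.37
G1 X65.40 Y153.62
M5
G0 X0.00 Y0.00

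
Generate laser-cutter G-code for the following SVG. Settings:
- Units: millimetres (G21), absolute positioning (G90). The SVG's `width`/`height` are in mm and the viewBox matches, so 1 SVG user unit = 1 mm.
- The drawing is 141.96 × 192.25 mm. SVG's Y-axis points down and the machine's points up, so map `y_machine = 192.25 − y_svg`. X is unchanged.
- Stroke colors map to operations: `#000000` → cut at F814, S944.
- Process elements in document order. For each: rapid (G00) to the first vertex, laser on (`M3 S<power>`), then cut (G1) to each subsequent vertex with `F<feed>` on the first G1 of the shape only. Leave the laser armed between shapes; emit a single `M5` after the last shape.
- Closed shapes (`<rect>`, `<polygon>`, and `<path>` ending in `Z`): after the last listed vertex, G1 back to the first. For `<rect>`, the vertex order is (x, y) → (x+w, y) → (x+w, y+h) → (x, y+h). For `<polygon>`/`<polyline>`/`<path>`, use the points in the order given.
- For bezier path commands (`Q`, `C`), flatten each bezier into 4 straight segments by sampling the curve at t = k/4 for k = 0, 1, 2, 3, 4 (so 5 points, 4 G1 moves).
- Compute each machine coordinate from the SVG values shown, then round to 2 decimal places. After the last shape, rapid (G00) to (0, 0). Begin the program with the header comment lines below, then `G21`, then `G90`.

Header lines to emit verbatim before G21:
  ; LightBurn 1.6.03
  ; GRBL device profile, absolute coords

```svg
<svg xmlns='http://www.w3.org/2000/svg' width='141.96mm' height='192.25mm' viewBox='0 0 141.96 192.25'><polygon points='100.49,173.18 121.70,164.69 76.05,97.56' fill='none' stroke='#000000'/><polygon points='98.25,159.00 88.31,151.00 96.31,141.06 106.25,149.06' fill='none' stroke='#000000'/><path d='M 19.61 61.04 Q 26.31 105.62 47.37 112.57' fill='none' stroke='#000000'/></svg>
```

Since the viewBox matches the mm dimensions, user units are millimetres directly. The only transform is the Y-flip y_m = 192.25 − y_svg.

Shape 1 is a closed polygon drawn with `<polygon>`. Its stroke #000000 means cut at S944, F814. After flipping Y the toolpath is (100.49,19.07) → (121.70,27.56) → (76.05,94.69) → (100.49,19.07), returning to the start.

Shape 2 is a regular polygon drawn with `<polygon>`. Its stroke #000000 means cut at S944, F814. After flipping Y the toolpath is (98.25,33.25) → (88.31,41.25) → (96.31,51.19) → (106.25,43.19) → (98.25,33.25), returning to the start.

Shape 3 is a quadratic bezier drawn with `<path>`. Its stroke #000000 means cut at S944, F814. After flipping Y the toolpath is (19.61,131.21) → (23.86,111.27) → (29.90,96.04) → (37.74,85.51) → (47.37,79.68).

; LightBurn 1.6.03
; GRBL device profile, absolute coords
G21
G90
G00 X100.49 Y19.07
M3 S944
G1 X121.70 Y27.56 F814
G1 X76.05 Y94.69
G1 X100.49 Y19.07
G00 X98.25 Y33.25
M3 S944
G1 X88.31 Y41.25 F814
G1 X96.31 Y51.19
G1 X106.25 Y43.19
G1 X98.25 Y33.25
G00 X19.61 Y131.21
M3 S944
G1 X23.86 Y111.27 F814
G1 X29.90 Y96.04
G1 X37.74 Y85.51
G1 X47.37 Y79.68
M5
G00 X0.00 Y0.00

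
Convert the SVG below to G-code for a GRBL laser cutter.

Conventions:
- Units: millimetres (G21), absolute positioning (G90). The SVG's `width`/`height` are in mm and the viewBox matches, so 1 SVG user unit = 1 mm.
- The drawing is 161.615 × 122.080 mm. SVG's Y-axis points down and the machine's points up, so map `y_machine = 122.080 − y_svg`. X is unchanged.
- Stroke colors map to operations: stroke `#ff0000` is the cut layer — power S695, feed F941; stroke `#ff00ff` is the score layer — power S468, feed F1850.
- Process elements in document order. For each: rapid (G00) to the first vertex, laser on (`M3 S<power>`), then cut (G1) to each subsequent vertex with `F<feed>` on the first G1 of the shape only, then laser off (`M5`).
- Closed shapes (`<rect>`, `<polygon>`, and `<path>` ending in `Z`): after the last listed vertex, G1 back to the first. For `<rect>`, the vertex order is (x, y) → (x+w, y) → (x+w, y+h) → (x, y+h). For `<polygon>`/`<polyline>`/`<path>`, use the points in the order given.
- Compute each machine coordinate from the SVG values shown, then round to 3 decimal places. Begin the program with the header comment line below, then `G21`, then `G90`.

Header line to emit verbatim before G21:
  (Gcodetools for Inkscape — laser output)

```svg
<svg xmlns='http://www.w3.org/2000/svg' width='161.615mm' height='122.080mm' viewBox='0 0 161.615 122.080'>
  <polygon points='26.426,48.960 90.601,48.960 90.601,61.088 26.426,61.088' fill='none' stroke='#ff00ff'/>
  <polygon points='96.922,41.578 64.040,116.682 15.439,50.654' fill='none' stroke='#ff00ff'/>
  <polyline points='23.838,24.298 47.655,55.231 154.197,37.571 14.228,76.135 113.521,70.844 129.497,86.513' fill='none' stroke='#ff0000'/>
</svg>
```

viewBox `0 0 161.615 122.080` with mm width/height → 1 unit = 1 mm. Flip: y_m = 122.080 − y_svg.

**Shape 1** — `<polygon>` rectangle, stroke `#ff00ff` → score (S468, F1850). Machine vertices: (26.426,73.120) → (90.601,73.120) → (90.601,60.992) → (26.426,60.992) → (26.426,73.120). Closed: final G1 returns to the first vertex.

**Shape 2** — `<polygon>` regular polygon, stroke `#ff00ff` → score (S468, F1850). Machine vertices: (96.922,80.502) → (64.040,5.398) → (15.439,71.426) → (96.922,80.502). Closed: final G1 returns to the first vertex.

**Shape 3** — `<polyline>` open polyline, stroke `#ff0000` → cut (S695, F941). Machine vertices: (23.838,97.782) → (47.655,66.849) → (154.197,84.509) → (14.228,45.945) → (113.521,51.236) → (129.497,35.567). Open path.

(Gcodetools for Inkscape — laser output)
G21
G90
G00 X26.426 Y73.120
M3 S468
G1 X90.601 Y73.120 F1850
G1 X90.601 Y60.992
G1 X26.426 Y60.992
G1 X26.426 Y73.120
M5
G00 X96.922 Y80.502
M3 S468
G1 X64.040 Y5.398 F1850
G1 X15.439 Y71.426
G1 X96.922 Y80.502
M5
G00 X23.838 Y97.782
M3 S695
G1 X47.655 Y66.849 F941
G1 X154.197 Y84.509
G1 X14.228 Y45.945
G1 X113.521 Y51.236
G1 X129.497 Y35.567
M5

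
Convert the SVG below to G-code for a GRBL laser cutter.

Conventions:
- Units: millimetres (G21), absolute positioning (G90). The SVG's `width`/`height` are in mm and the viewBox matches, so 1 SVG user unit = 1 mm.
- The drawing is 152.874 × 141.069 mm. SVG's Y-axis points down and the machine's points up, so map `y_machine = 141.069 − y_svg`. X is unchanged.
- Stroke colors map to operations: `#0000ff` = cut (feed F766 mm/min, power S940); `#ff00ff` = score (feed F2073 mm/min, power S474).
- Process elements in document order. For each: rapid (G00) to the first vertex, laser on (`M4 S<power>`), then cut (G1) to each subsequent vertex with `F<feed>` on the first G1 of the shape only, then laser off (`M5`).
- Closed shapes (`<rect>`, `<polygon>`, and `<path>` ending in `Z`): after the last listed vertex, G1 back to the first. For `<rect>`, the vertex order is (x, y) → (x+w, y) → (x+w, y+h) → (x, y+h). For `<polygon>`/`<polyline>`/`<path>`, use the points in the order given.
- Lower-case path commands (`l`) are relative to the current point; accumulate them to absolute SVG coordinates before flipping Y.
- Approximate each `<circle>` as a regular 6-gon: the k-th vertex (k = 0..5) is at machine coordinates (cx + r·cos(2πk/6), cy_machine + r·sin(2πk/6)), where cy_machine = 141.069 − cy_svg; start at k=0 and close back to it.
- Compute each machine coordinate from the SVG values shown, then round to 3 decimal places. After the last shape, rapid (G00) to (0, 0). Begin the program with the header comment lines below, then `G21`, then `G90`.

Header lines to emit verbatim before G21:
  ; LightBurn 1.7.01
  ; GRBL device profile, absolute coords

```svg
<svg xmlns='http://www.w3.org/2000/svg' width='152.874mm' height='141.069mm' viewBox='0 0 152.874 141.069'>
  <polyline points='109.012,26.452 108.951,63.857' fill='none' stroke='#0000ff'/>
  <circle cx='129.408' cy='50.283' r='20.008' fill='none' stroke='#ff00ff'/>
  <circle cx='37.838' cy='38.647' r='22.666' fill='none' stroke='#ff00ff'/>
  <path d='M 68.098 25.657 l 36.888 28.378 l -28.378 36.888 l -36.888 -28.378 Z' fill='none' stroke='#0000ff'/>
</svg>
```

1 u = 1 mm; y_m = 141.069 − y.

[1] `<polyline>` line segment, #0000ff→cut S940 F766: (109.012,114.617) → (108.951,77.212)

[2] `<circle>` circle, #ff00ff→score S474 F2073: (149.416,90.786) → (139.412,108.113) → (119.404,108.113) → (109.400,90.786) → (119.404,73.459) → (139.412,73.459) → (149.416,90.786) (closed)

[3] `<circle>` circle, #ff00ff→score S474 F2073: (60.504,102.422) → (49.171,122.051) → (26.505,122.051) → (15.172,102.422) → (26.505,82.793) → (49.171,82.793) → (60.504,102.422) (closed)

[4] `<path>` regular polygon, #0000ff→cut S940 F766: (68.098,115.412) → (104.986,87.034) → (76.608,50.146) → (39.720,78.524) → (68.098,115.412) (closed)

; LightBurn 1.7.01
; GRBL device profile, absolute coords
G21
G90
G00 X109.012 Y114.617
M4 S940
G1 X108.951 Y77.212 F766
M5
G00 X149.416 Y90.786
M4 S474
G1 X139.412 Y108.113 F2073
G1 X119.404 Y108.113
G1 X109.400 Y90.786
G1 X119.404 Y73.459
G1 X139.412 Y73.459
G1 X149.416 Y90.786
M5
G00 X60.504 Y102.422
M4 S474
G1 X49.171 Y122.051 F2073
G1 X26.505 Y122.051
G1 X15.172 Y102.422
G1 X26.505 Y82.793
G1 X49.171 Y82.793
G1 X60.504 Y102.422
M5
G00 X68.098 Y115.412
M4 S940
G1 X104.986 Y87.034 F766
G1 X76.608 Y50.146
G1 X39.720 Y78.524
G1 X68.098 Y115.412
M5
G00 X0.000 Y0.000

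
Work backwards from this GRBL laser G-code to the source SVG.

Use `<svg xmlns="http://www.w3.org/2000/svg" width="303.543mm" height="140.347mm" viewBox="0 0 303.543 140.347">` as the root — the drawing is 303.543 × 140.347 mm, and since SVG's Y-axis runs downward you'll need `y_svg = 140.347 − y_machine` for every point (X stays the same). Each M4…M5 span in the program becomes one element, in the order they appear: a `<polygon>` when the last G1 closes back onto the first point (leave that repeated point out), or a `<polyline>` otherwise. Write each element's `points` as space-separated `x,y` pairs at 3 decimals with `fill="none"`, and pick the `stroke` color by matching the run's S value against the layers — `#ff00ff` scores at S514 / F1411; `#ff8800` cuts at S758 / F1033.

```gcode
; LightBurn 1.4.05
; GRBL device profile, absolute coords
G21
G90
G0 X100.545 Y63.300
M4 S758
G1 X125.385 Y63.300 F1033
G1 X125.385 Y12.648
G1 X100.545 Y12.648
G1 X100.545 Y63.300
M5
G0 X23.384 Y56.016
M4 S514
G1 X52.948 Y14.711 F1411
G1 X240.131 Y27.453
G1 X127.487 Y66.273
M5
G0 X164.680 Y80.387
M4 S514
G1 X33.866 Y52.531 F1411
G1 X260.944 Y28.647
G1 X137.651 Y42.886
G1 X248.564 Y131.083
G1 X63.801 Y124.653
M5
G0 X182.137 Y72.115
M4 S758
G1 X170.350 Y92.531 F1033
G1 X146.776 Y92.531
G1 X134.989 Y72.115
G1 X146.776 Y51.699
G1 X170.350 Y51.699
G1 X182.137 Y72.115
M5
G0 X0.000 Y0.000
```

<svg xmlns="http://www.w3.org/2000/svg" width="303.543mm" height="140.347mm" viewBox="0 0 303.543 140.347">
  <polygon points="100.545,77.047 125.385,77.047 125.385,127.699 100.545,127.699" fill="none" stroke="#ff8800"/>
  <polyline points="23.384,84.331 52.948,125.636 240.131,112.894 127.487,74.074" fill="none" stroke="#ff00ff"/>
  <polyline points="164.680,59.960 33.866,87.816 260.944,111.700 137.651,97.461 248.564,9.264 63.801,15.694" fill="none" stroke="#ff00ff"/>
  <polygon points="182.137,68.232 170.350,47.816 146.776,47.816 134.989,68.232 146.776,88.648 170.350,88.648" fill="none" stroke="#ff8800"/>
</svg>

y_svg = 140.347 − y_m.

[1] S758→`#ff8800` (cut); closed run; points: 100.545,77.047 125.385,77.047 125.385,127.699 100.545,127.699

[2] S514→`#ff00ff` (score); open run; points: 23.384,84.331 52.948,125.636 240.131,112.894 127.487,74.074

[3] S514→`#ff00ff` (score); open run; points: 164.680,59.960 33.866,87.816 260.944,111.700 137.651,97.461 248.564,9.264 63.801,15.694

[4] S758→`#ff8800` (cut); closed run; points: 182.137,68.232 170.350,47.816 146.776,47.816 134.989,68.232 146.776,88.648 170.350,88.648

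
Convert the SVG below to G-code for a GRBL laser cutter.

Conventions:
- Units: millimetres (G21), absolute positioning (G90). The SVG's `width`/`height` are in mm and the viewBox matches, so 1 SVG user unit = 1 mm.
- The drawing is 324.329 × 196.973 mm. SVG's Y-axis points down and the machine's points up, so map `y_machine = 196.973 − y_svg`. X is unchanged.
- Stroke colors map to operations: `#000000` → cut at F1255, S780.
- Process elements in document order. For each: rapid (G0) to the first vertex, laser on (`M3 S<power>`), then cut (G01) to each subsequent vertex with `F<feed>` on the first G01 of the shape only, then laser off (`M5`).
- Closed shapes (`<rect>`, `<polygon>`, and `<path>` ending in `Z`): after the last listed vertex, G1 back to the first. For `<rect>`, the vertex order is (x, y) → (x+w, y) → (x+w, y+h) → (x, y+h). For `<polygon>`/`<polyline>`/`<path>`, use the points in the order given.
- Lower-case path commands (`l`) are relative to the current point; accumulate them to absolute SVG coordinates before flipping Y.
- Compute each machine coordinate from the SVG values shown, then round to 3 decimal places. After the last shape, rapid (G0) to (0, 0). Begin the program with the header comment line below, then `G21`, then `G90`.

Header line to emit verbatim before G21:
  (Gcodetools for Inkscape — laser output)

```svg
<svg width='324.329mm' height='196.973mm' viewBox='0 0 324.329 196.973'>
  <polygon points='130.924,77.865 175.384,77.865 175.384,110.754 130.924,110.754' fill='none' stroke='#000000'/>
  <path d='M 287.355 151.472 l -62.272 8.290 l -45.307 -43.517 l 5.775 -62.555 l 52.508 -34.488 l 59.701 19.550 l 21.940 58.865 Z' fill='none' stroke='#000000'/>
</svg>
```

1 u = 1 mm; y_m = 196.973 − y.

[1] `<polygon>` rectangle, #000000→cut S780 F1255: (130.924,119.108) → (175.384,119.108) → (175.384,86.219) → (130.924,86.219) → (130.924,119.108) (closed)

[2] `<path>` regular polygon, #000000→cut S780 F1255: (287.355,45.501) → (225.083,37.211) → (179.776,80.728) → (185.551,143.283) → (238.059,177.771) → (297.760,158.221) → (319.700,99.356) → (287.355,45.501) (closed)

(Gcodetools for Inkscape — laser output)
G21
G90
G0 X130.924 Y119.108
M3 S780
G01 X175.384 Y119.108 F1255
G01 X175.384 Y86.219
G01 X130.924 Y86.219
G01 X130.924 Y119.108
M5
G0 X287.355 Y45.501
M3 S780
G01 X225.083 Y37.211 F1255
G01 X179.776 Y80.728
G01 X185.551 Y143.283
G01 X238.059 Y177.771
G01 X297.760 Y158.221
G01 X319.700 Y99.356
G01 X287.355 Y45.501
M5
G0 X0.000 Y0.000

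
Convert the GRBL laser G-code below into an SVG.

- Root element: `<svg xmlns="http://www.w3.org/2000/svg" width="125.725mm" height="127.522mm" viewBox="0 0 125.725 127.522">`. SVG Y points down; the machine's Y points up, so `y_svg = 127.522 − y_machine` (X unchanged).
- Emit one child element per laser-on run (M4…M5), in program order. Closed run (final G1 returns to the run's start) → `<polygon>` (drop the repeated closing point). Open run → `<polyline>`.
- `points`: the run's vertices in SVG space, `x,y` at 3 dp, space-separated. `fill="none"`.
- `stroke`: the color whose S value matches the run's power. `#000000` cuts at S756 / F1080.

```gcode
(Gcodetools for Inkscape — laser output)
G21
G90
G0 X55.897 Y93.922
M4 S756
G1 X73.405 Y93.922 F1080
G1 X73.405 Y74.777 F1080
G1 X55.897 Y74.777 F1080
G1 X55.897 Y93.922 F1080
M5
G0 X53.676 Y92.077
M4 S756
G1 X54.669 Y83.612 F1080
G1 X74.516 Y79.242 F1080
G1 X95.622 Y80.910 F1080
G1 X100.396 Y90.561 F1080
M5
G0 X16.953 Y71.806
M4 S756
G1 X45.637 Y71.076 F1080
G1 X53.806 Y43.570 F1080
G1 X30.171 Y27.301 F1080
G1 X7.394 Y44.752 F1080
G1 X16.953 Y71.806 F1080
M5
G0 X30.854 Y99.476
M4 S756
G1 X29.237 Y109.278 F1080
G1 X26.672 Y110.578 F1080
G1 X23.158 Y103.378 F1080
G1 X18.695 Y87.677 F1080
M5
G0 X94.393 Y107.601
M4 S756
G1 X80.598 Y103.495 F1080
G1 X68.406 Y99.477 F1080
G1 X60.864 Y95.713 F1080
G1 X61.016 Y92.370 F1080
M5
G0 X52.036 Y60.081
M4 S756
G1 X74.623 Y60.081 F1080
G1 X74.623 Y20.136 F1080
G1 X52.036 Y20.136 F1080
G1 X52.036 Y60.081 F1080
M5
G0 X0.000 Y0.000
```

<svg xmlns="http://www.w3.org/2000/svg" width="125.725mm" height="127.522mm" viewBox="0 0 125.725 127.522">
  <polygon points="55.897,33.600 73.405,33.600 73.405,52.745 55.897,52.745" fill="none" stroke="#000000"/>
  <polyline points="53.676,35.445 54.669,43.910 74.516,48.280 95.622,46.612 100.396,36.961" fill="none" stroke="#000000"/>
  <polygon points="16.953,55.716 45.637,56.446 53.806,83.952 30.171,100.221 7.394,82.770" fill="none" stroke="#000000"/>
  <polyline points="30.854,28.046 29.237,18.244 26.672,16.944 23.158,24.144 18.695,39.845" fill="none" stroke="#000000"/>
  <polyline points="94.393,19.921 80.598,24.027 68.406,28.045 60.864,31.809 61.016,35.152" fill="none" stroke="#000000"/>
  <polygon points="52.036,67.441 74.623,67.441 74.623,107.386 52.036,107.386" fill="none" stroke="#000000"/>
</svg>

Machine Y-up, SVG Y-down with viewBox height 127.522, so y_svg = 127.522 − y_machine; X carries over. Every run uses S756, so all elements get stroke `#000000` (cut).

Run 1: The run returns to its start, so emit a `<polygon>` with points (Y-flipped): 55.897,33.600 73.405,33.600 73.405,52.745 55.897,52.745.

Run 2: The run is open, so emit a `<polyline>` with points (Y-flipped): 53.676,35.445 54.669,43.910 74.516,48.280 95.622,46.612 100.396,36.961.

Run 3: The run returns to its start, so emit a `<polygon>` with points (Y-flipped): 16.953,55.716 45.637,56.446 53.806,83.952 30.171,100.221 7.394,82.770.

Run 4: The run is open, so emit a `<polyline>` with points (Y-flipped): 30.854,28.046 29.237,18.244 26.672,16.944 23.158,24.144 18.695,39.845.

Run 5: The run is open, so emit a `<polyline>` with points (Y-flipped): 94.393,19.921 80.598,24.027 68.406,28.045 60.864,31.809 61.016,35.152.

Run 6: The run returns to its start, so emit a `<polygon>` with points (Y-flipped): 52.036,67.441 74.623,67.441 74.623,107.386 52.036,107.386.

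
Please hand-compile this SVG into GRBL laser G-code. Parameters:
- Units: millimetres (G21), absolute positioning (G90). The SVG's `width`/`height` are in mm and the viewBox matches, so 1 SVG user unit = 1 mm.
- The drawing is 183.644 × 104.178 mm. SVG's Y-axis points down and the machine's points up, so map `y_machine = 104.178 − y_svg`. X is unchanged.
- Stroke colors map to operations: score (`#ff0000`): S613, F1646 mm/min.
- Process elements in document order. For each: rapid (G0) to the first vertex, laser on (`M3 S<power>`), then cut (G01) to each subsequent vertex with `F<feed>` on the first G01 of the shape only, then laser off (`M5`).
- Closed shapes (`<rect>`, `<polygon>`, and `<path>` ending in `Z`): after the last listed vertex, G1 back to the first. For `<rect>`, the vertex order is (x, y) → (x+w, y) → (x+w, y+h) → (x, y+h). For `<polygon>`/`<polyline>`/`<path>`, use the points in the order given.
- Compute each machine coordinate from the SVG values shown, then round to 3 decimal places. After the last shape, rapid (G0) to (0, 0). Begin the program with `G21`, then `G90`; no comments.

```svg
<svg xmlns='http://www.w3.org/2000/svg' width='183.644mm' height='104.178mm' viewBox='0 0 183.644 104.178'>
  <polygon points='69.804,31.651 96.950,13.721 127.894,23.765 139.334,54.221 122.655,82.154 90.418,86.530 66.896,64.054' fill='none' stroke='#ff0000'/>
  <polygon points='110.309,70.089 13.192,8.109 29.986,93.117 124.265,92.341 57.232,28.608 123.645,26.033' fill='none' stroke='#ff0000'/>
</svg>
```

Since the viewBox matches the mm dimensions, user units are millimetres directly. The only transform is the Y-flip y_m = 104.178 − y_svg.

Shape 1 is a regular polygon drawn with `<polygon>`. Its stroke #ff0000 means score at S613, F1646. After flipping Y the toolpath is (69.804,72.527) → (96.950,90.457) → (127.894,80.413) → (139.334,49.957) → (122.655,22.024) → (90.418,17.648) → (66.896,40.124) → (69.804,72.527), returning to the start.

Shape 2 is a closed polygon drawn with `<polygon>`. Its stroke #ff0000 means score at S613, F1646. After flipping Y the toolpath is (110.309,34.089) → (13.192,96.069) → (29.986,11.061) → (124.265,11.837) → (57.232,75.570) → (123.645,78.145) → (110.309,34.089), returning to the start.

G21
G90
G0 X69.804 Y72.527
M3 S613
G01 X96.950 Y90.457 F1646
G01 X127.894 Y80.413
G01 X139.334 Y49.957
G01 X122.655 Y22.024
G01 X90.418 Y17.648
G01 X66.896 Y40.124
G01 X69.804 Y72.527
M5
G0 X110.309 Y34.089
M3 S613
G01 X13.192 Y96.069 F1646
G01 X29.986 Y11.061
G01 X124.265 Y11.837
G01 X57.232 Y75.570
G01 X123.645 Y78.145
G01 X110.309 Y34.089
M5
G0 X0.000 Y0.000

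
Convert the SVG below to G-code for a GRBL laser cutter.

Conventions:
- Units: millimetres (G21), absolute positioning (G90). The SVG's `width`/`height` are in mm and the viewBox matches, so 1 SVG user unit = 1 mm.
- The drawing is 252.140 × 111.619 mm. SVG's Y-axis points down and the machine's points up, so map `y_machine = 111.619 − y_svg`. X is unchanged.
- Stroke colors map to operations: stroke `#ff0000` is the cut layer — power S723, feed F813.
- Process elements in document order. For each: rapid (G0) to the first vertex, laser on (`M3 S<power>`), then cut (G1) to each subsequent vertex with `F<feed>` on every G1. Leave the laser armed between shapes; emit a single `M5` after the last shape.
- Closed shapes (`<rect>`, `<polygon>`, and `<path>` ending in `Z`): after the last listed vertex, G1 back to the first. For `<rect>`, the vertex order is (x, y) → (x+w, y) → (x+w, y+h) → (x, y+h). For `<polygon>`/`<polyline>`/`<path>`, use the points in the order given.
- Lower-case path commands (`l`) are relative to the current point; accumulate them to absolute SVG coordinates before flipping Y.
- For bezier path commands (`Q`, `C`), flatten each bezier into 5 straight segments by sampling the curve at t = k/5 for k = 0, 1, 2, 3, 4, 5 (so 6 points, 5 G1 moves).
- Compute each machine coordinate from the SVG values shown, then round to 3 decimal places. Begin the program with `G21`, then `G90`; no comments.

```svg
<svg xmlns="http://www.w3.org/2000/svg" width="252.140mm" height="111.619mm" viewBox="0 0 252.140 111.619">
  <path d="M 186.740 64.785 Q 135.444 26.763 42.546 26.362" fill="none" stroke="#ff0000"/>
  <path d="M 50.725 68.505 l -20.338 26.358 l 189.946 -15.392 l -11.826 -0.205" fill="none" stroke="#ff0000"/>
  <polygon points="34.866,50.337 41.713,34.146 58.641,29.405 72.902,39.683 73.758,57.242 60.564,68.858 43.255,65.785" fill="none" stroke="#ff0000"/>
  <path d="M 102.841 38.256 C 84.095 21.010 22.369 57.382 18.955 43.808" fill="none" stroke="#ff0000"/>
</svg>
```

viewBox `0 0 252.140 111.619` with mm width/height → 1 unit = 1 mm. Flip: y_m = 111.619 − y_svg.

**Shape 1** — `<path>` quadratic bezier, stroke `#ff0000` → cut (S723, F813). Control points (SVG): P0=(186.740,64.785), P1=(135.444,26.763), P2=(42.546,26.362); sampled at t=k/5. Machine vertices: (186.740,46.834) → (164.558,60.538) → (139.047,71.232) → (110.208,78.917) → (78.041,83.592) → (42.546,85.257). Open path.

**Shape 2** — `<path>` open polyline, stroke `#ff0000` → cut (S723, F813). Machine vertices: (50.725,43.114) → (30.387,16.756) → (220.333,32.148) → (208.507,32.353). Open path.

**Shape 3** — `<polygon>` regular polygon, stroke `#ff0000` → cut (S723, F813). Machine vertices: (34.866,61.282) → (41.713,77.473) → (58.641,82.214) → (72.902,71.936) → (73.758,54.377) → (60.564,42.761) → (43.255,45.834) → (34.866,61.282). Closed: final G1 returns to the first vertex.

**Shape 4** — `<path>` cubic bezier, stroke `#ff0000` → cut (S723, F813). Control points (SVG): P0=(102.841,38.256), P1=(84.095,21.010), P2=(22.369,57.382), P3=(18.955,43.808); sampled at t=k/5. Machine vertices: (102.841,73.363) → (87.246,78.105) → (66.198,74.950) → (44.559,68.868) → (27.191,64.832) → (18.955,67.811). Open path.

G21
G90
G0 X186.740 Y46.834
M3 S723
G1 X164.558 Y60.538 F813
G1 X139.047 Y71.232 F813
G1 X110.208 Y78.917 F813
G1 X78.041 Y83.592 F813
G1 X42.546 Y85.257 F813
G0 X50.725 Y43.114
M3 S723
G1 X30.387 Y16.756 F813
G1 X220.333 Y32.148 F813
G1 X208.507 Y32.353 F813
G0 X34.866 Y61.282
M3 S723
G1 X41.713 Y77.473 F813
G1 X58.641 Y82.214 F813
G1 X72.902 Y71.936 F813
G1 X73.758 Y54.377 F813
G1 X60.564 Y42.761 F813
G1 X43.255 Y45.834 F813
G1 X34.866 Y61.282 F813
G0 X102.841 Y73.363
M3 S723
G1 X87.246 Y78.105 F813
G1 X66.198 Y74.950 F813
G1 X44.559 Y68.868 F813
G1 X27.191 Y64.832 F813
G1 X18.955 Y67.811 F813
M5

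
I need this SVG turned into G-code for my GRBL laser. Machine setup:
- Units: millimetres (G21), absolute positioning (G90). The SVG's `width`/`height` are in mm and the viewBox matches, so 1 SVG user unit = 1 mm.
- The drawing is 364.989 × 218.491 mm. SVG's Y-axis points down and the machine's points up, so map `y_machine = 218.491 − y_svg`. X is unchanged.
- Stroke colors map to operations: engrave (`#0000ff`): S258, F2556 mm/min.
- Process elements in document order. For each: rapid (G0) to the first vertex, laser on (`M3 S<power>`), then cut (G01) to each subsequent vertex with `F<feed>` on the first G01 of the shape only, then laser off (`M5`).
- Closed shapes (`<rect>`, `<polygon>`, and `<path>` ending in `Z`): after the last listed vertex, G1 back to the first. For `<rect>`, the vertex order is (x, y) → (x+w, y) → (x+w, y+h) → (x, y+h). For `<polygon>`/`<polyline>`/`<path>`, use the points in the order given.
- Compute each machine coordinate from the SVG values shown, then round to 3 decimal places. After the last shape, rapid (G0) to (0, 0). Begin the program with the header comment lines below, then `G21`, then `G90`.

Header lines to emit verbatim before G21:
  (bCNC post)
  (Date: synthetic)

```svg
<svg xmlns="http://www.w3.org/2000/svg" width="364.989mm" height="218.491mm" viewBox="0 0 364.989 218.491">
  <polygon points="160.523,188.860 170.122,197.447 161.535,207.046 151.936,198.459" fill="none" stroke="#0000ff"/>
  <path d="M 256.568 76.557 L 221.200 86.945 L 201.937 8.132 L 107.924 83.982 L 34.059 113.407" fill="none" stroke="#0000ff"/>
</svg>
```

(bCNC post)
(Date: synthetic)
G21
G90
G0 X160.523 Y29.631
M3 S258
G01 X170.122 Y21.044 F2556
G01 X161.535 Y11.445
G01 X151.936 Y20.032
G01 X160.523 Y29.631
M5
G0 X256.568 Y141.934
M3 S258
G01 X221.200 Y131.546 F2556
G01 X201.937 Y210.359
G01 X107.924 Y134.509
G01 X34.059 Y105.084
M5
G0 X0.000 Y0.000

viewBox `0 0 364.989 218.491` with mm width/height → 1 unit = 1 mm. Flip: y_m = 218.491 − y_svg.

**Shape 1** — `<polygon>` regular polygon, stroke `#0000ff` → engrave (S258, F2556). Machine vertices: (160.523,29.631) → (170.122,21.044) → (161.535,11.445) → (151.936,20.032) → (160.523,29.631). Closed: final G1 returns to the first vertex.

**Shape 2** — `<path>` open polyline, stroke `#0000ff` → engrave (S258, F2556). Machine vertices: (256.568,141.934) → (221.200,131.546) → (201.937,210.359) → (107.924,134.509) → (34.059,105.084). Open path.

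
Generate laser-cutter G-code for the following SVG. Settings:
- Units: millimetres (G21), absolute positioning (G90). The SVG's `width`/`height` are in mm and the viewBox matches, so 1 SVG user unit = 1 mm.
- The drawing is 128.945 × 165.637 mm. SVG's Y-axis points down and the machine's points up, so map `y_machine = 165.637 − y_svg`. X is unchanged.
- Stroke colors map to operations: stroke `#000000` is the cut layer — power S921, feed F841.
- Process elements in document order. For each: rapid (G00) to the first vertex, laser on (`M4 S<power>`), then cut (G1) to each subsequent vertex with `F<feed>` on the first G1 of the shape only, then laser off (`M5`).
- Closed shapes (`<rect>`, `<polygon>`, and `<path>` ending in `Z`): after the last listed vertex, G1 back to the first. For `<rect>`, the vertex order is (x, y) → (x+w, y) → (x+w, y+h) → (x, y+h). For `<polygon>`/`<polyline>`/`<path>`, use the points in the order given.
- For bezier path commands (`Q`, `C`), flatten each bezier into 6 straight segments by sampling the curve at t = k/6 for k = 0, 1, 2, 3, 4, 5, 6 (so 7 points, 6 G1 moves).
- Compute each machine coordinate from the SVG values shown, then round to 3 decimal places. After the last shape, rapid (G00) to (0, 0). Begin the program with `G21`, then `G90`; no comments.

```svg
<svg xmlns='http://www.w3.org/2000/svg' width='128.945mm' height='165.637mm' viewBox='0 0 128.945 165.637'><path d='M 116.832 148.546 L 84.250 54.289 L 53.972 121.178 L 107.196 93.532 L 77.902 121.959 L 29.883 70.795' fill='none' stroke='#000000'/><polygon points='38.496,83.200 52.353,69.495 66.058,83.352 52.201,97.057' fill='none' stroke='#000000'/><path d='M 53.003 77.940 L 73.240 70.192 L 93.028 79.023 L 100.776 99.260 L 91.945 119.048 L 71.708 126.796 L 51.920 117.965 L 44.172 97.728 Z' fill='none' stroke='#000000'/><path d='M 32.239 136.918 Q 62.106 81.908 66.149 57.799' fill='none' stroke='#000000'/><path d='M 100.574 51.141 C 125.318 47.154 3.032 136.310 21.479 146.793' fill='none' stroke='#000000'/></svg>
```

G21
G90
G00 X116.832 Y17.091
M4 S921
G1 X84.250 Y111.348 F841
G1 X53.972 Y44.459
G1 X107.196 Y72.105
G1 X77.902 Y43.678
G1 X29.883 Y94.842
M5
G00 X38.496 Y82.437
M4 S921
G1 X52.353 Y96.142 F841
G1 X66.058 Y82.285
G1 X52.201 Y68.580
G1 X38.496 Y82.437
M5
G00 X53.003 Y87.697
M4 S921
G1 X73.240 Y95.445 F841
G1 X93.028 Y86.614
G1 X100.776 Y66.377
G1 X91.945 Y46.589
G1 X71.708 Y38.841
G1 X51.920 Y47.672
G1 X44.172 Y67.909
G1 X53.003 Y87.697
M5
G00 X32.239 Y28.719
M4 S921
G1 X41.477 Y46.197 F841
G1 X49.281 Y61.959
G1 X55.650 Y76.004
G1 X60.584 Y88.332
G1 X64.084 Y98.943
G1 X66.149 Y107.838
M5
G00 X100.574 Y114.496
M4 S921
G1 X102.026 Y109.523 F841
G1 X86.966 Y93.799
G1 X63.388 Y72.096
G1 X39.285 Y49.188
G1 X22.651 Y29.846
G1 X21.479 Y18.844
M5
G00 X0.000 Y0.000

Since the viewBox matches the mm dimensions, user units are millimetres directly. The only transform is the Y-flip y_m = 165.637 − y_svg.

Shape 1 is a open polyline drawn with `<path>`. Its stroke #000000 means cut at S921, F841. After flipping Y the toolpath is (116.832,17.091) → (84.250,111.348) → (53.972,44.459) → (107.196,72.105) → (77.902,43.678) → (29.883,94.842).

Shape 2 is a regular polygon drawn with `<polygon>`. Its stroke #000000 means cut at S921, F841. After flipping Y the toolpath is (38.496,82.437) → (52.353,96.142) → (66.058,82.285) → (52.201,68.580) → (38.496,82.437), returning to the start.

Shape 3 is a regular polygon drawn with `<path>`. Its stroke #000000 means cut at S921, F841. After flipping Y the toolpath is (53.003,87.697) → (73.240,95.445) → (93.028,86.614) → (100.776,66.377) → (91.945,46.589) → (71.708,38.841) → (51.920,47.672) → (44.172,67.909) → (53.003,87.697), returning to the start.

Shape 4 is a quadratic bezier drawn with `<path>`. Its stroke #000000 means cut at S921, F841. After flipping Y the toolpath is (32.239,28.719) → (41.477,46.197) → (49.281,61.959) → (55.650,76.004) → (60.584,88.332) → (64.084,98.943) → (66.149,107.838).

Shape 5 is a cubic bezier drawn with `<path>`. Its stroke #000000 means cut at S921, F841. After flipping Y the toolpath is (100.574,114.496) → (102.026,109.523) → (86.966,93.799) → (63.388,72.096) → (39.285,49.188) → (22.651,29.846) → (21.479,18.844).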